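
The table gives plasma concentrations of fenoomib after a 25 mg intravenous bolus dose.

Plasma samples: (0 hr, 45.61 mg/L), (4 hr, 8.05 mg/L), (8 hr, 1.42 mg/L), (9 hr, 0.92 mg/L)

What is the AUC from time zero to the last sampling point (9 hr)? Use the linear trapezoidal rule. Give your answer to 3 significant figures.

AUC = 127 mg/L·hr

Trapezoidal AUC_0→9:
  [0→4]: (45.61+8.05)/2 × 4 = 107.32
  [4→8]: (8.05+1.42)/2 × 4 = 18.94
  [8→9]: (1.42+0.92)/2 × 1 = 1.17
  Sum = 127.43 mg/L·hr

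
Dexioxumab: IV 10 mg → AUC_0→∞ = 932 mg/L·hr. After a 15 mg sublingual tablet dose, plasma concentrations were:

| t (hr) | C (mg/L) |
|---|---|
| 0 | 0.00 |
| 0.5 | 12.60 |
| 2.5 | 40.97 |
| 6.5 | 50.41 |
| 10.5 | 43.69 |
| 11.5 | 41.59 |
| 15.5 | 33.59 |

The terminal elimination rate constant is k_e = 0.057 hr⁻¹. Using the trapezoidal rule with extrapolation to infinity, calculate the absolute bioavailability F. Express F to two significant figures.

F = 0.87

Trapezoidal AUC_0→15.5 (sublingual tablet):
  [0→0.5]: (0.00+12.60)/2 × 0.5 = 3.15
  [0.5→2.5]: (12.60+40.97)/2 × 2 = 53.57
  [2.5→6.5]: (40.97+50.41)/2 × 4 = 182.76
  [6.5→10.5]: (50.41+43.69)/2 × 4 = 188.2
  [10.5→11.5]: (43.69+41.59)/2 × 1 = 42.64
  [11.5→15.5]: (41.59+33.59)/2 × 4 = 150.36
  Sum = 620.68 mg/L·hr
Tail: C_last/k_e = 33.59/0.057 = 589.298
AUC_0→∞ (sublingual tablet) = 620.68 + 589.298 = 1209.978 mg/L·hr
F = (AUC_ev/D_ev)/(AUC_iv/D_iv) = (1209.978/15)/(932/10) = 80.6652/93.2 = 0.8655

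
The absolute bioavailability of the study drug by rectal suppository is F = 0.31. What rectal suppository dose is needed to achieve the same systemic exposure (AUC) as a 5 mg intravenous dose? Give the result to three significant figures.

D_rectal = 16.1 mg

For equal systemic exposure: F × D_ev = D_iv
D_ev = D_iv / F = 5 / 0.31 = 16.129 mg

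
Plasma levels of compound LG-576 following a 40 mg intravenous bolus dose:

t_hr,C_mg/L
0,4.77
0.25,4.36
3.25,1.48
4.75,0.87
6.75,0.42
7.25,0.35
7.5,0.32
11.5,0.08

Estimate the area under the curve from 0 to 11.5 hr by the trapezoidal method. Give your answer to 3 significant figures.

Trapezoidal AUC_0→11.5:
  [0→0.25]: (4.77+4.36)/2 × 0.25 = 1.14125
  [0.25→3.25]: (4.36+1.48)/2 × 3 = 8.76
  [3.25→4.75]: (1.48+0.87)/2 × 1.5 = 1.7625
  [4.75→6.75]: (0.87+0.42)/2 × 2 = 1.29
  [6.75→7.25]: (0.42+0.35)/2 × 0.5 = 0.1925
  [7.25→7.5]: (0.35+0.32)/2 × 0.25 = 0.08375
  [7.5→11.5]: (0.32+0.08)/2 × 4 = 0.8
  Sum = 14.03 mg/L·hr

AUC = 14.0 mg/L·hr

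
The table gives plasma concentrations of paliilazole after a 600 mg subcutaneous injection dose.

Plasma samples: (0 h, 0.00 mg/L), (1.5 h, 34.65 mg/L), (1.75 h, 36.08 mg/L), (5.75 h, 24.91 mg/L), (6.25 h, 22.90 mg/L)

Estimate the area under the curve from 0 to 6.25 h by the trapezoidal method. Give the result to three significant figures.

AUC = 169 mg/L·h

Trapezoidal AUC_0→6.25:
  [0→1.5]: (0.00+34.65)/2 × 1.5 = 25.9875
  [1.5→1.75]: (34.65+36.08)/2 × 0.25 = 8.84125
  [1.75→5.75]: (36.08+24.91)/2 × 4 = 121.98
  [5.75→6.25]: (24.91+22.90)/2 × 0.5 = 11.9525
  Sum = 168.76125 mg/L·h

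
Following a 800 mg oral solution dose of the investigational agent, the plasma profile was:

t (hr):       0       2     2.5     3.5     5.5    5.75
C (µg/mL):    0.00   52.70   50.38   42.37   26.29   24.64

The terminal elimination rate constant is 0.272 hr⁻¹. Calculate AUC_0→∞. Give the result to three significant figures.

Trapezoidal AUC_0→5.75:
  [0→2]: (0.00+52.70)/2 × 2 = 52.7
  [2→2.5]: (52.70+50.38)/2 × 0.5 = 25.77
  [2.5→3.5]: (50.38+42.37)/2 × 1 = 46.375
  [3.5→5.5]: (42.37+26.29)/2 × 2 = 68.66
  [5.5→5.75]: (26.29+24.64)/2 × 0.25 = 6.36625
  Sum = 199.87125 µg/mL·hr
Extrapolated tail: C_last / k_e = 24.64 / 0.272 = 90.588
AUC_0→∞ = 199.87125 + 90.588 = 290.45925 µg/mL·hr

AUC = 290 µg/mL·hr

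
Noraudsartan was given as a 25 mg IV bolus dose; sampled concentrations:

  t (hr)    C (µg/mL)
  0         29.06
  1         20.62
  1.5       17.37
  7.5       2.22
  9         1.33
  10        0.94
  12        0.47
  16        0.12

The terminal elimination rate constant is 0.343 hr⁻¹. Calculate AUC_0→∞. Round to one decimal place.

AUC = 99.8 µg/mL·hr

Trapezoidal AUC_0→16:
  [0→1]: (29.06+20.62)/2 × 1 = 24.84
  [1→1.5]: (20.62+17.37)/2 × 0.5 = 9.4975
  [1.5→7.5]: (17.37+2.22)/2 × 6 = 58.77
  [7.5→9]: (2.22+1.33)/2 × 1.5 = 2.6625
  [9→10]: (1.33+0.94)/2 × 1 = 1.135
  [10→12]: (0.94+0.47)/2 × 2 = 1.41
  [12→16]: (0.47+0.12)/2 × 4 = 1.18
  Sum = 99.495 µg/mL·hr
Extrapolated tail: C_last / k_e = 0.12 / 0.343 = 0.350
AUC_0→∞ = 99.495 + 0.350 = 99.845 µg/mL·hr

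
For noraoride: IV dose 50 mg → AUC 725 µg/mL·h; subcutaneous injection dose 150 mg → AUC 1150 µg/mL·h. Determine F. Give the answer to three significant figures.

F = 0.529

F = (AUC_ev / D_ev) / (AUC_iv / D_iv)
  = (1150/150) / (725/50)
  = 7.66667 / 14.5 = 0.5287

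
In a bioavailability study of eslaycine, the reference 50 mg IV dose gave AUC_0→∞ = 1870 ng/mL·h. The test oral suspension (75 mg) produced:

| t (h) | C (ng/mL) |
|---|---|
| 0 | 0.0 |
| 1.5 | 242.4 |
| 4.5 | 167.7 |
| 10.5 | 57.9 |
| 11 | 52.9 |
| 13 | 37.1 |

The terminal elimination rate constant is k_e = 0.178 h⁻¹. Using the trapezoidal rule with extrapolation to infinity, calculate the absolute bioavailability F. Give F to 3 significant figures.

F = 0.642

Trapezoidal AUC_0→13 (oral suspension):
  [0→1.5]: (0.0+242.4)/2 × 1.5 = 181.8
  [1.5→4.5]: (242.4+167.7)/2 × 3 = 615.15
  [4.5→10.5]: (167.7+57.9)/2 × 6 = 676.8
  [10.5→11]: (57.9+52.9)/2 × 0.5 = 27.7
  [11→13]: (52.9+37.1)/2 × 2 = 90.0
  Sum = 1591.45 ng/mL·h
Tail: C_last/k_e = 37.1/0.178 = 208.427
AUC_0→∞ (oral suspension) = 1591.45 + 208.427 = 1799.877 ng/mL·h
F = (AUC_ev/D_ev)/(AUC_iv/D_iv) = (1799.877/75)/(1870/50) = 23.99836/37.4 = 0.6417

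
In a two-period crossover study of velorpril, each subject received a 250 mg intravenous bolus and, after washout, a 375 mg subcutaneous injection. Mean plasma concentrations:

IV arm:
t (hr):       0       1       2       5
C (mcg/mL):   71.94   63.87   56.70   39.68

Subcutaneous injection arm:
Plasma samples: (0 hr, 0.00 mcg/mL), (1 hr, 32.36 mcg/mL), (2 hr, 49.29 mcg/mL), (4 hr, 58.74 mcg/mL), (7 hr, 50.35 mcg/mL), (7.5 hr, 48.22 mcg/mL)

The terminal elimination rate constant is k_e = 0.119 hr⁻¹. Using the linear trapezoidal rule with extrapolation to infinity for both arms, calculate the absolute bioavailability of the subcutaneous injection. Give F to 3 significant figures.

Trapezoidal AUC_0→5 (IV):
  [0→1]: (71.94+63.87)/2 × 1 = 67.905
  [1→2]: (63.87+56.70)/2 × 1 = 60.285
  [2→5]: (56.70+39.68)/2 × 3 = 144.57
  Sum = 272.76 mcg/mL·hr
IV tail: 39.68/0.119 = 333.445; AUC_iv,0→∞ = 272.76 + 333.445 = 606.205 mcg/mL·hr
Trapezoidal AUC_0→7.5 (subcutaneous injection):
  [0→1]: (0.00+32.36)/2 × 1 = 16.18
  [1→2]: (32.36+49.29)/2 × 1 = 40.825
  [2→4]: (49.29+58.74)/2 × 2 = 108.03
  [4→7]: (58.74+50.35)/2 × 3 = 163.635
  [7→7.5]: (50.35+48.22)/2 × 0.5 = 24.6425
  Sum = 353.3125 mcg/mL·hr
subcutaneous injection tail: 48.22/0.119 = 405.210; AUC_ev,0→∞ = 353.3125 + 405.210 = 758.5225 mcg/mL·hr
F = (AUC_ev/D_ev)/(AUC_iv/D_iv) = (758.5225/375)/(606.205/250) = 2.02273/2.42482 = 0.8342

F = 0.834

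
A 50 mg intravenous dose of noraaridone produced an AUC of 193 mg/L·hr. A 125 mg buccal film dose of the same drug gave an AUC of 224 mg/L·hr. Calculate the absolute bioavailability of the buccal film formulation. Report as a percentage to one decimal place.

F = 46.4%

F = (AUC_ev / D_ev) / (AUC_iv / D_iv)
  = (224/125) / (193/50)
  = 1.792 / 3.86 = 0.4642
  = 46.42%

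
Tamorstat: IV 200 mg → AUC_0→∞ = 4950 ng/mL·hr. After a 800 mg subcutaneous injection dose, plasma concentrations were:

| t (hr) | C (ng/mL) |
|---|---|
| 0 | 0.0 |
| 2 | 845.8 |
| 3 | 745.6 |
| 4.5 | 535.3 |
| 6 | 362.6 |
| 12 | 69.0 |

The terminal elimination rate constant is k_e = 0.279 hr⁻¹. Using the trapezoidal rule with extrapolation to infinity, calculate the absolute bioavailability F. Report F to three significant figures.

Trapezoidal AUC_0→12 (subcutaneous injection):
  [0→2]: (0.0+845.8)/2 × 2 = 845.8
  [2→3]: (845.8+745.6)/2 × 1 = 795.7
  [3→4.5]: (745.6+535.3)/2 × 1.5 = 960.675
  [4.5→6]: (535.3+362.6)/2 × 1.5 = 673.425
  [6→12]: (362.6+69.0)/2 × 6 = 1294.8
  Sum = 4570.4 ng/mL·hr
Tail: C_last/k_e = 69.0/0.279 = 247.312
AUC_0→∞ (subcutaneous injection) = 4570.4 + 247.312 = 4817.712 ng/mL·hr
F = (AUC_ev/D_ev)/(AUC_iv/D_iv) = (4817.712/800)/(4950/200) = 6.02214/24.75 = 0.2433

F = 0.243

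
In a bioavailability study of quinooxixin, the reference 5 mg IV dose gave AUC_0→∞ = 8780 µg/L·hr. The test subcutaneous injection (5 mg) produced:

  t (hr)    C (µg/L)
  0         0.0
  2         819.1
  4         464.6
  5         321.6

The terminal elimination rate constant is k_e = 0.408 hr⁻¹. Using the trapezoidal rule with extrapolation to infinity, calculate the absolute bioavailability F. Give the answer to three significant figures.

Trapezoidal AUC_0→5 (subcutaneous injection):
  [0→2]: (0.0+819.1)/2 × 2 = 819.1
  [2→4]: (819.1+464.6)/2 × 2 = 1283.7
  [4→5]: (464.6+321.6)/2 × 1 = 393.1
  Sum = 2495.9 µg/L·hr
Tail: C_last/k_e = 321.6/0.408 = 788.235
AUC_0→∞ (subcutaneous injection) = 2495.9 + 788.235 = 3284.135 µg/L·hr
F = (AUC_ev/D_ev)/(AUC_iv/D_iv) = (3284.135/5)/(8780/5) = 656.827/1756 = 0.3740

F = 0.374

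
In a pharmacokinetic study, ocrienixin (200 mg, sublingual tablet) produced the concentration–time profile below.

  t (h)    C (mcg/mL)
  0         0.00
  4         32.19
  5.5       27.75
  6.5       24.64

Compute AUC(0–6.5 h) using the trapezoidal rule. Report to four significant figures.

Trapezoidal AUC_0→6.5:
  [0→4]: (0.00+32.19)/2 × 4 = 64.38
  [4→5.5]: (32.19+27.75)/2 × 1.5 = 44.955
  [5.5→6.5]: (27.75+24.64)/2 × 1 = 26.195
  Sum = 135.53 mcg/mL·h

AUC = 135.5 mcg/mL·h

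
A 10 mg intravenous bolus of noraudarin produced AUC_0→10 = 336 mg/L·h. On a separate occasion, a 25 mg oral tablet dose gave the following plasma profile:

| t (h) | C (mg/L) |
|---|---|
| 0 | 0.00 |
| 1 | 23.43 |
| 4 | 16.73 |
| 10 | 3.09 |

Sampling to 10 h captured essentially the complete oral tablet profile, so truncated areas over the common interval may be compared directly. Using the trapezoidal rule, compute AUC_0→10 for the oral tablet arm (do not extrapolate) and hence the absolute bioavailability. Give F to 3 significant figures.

Trapezoidal AUC_0→10 (oral tablet):
  [0→1]: (0.00+23.43)/2 × 1 = 11.715
  [1→4]: (23.43+16.73)/2 × 3 = 60.24
  [4→10]: (16.73+3.09)/2 × 6 = 59.46
  Sum = 131.415 mg/L·h
F = (AUC_ev/D_ev)/(AUC_iv/D_iv) = (131.415/25)/(336/10) = 5.2566/33.6 = 0.1564

F = 0.156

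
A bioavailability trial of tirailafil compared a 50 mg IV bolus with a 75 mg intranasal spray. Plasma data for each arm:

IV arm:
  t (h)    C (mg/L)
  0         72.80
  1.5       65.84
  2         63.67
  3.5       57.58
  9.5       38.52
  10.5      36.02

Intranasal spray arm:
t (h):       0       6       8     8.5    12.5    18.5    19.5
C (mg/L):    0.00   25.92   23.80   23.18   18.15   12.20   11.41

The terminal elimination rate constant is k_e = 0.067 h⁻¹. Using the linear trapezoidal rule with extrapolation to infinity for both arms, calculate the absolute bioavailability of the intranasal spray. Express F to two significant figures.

F = 0.30

Trapezoidal AUC_0→10.5 (IV):
  [0→1.5]: (72.80+65.84)/2 × 1.5 = 103.98
  [1.5→2]: (65.84+63.67)/2 × 0.5 = 32.3775
  [2→3.5]: (63.67+57.58)/2 × 1.5 = 90.9375
  [3.5→9.5]: (57.58+38.52)/2 × 6 = 288.3
  [9.5→10.5]: (38.52+36.02)/2 × 1 = 37.27
  Sum = 552.865 mg/L·h
IV tail: 36.02/0.067 = 537.612; AUC_iv,0→∞ = 552.865 + 537.612 = 1090.477 mg/L·h
Trapezoidal AUC_0→19.5 (intranasal spray):
  [0→6]: (0.00+25.92)/2 × 6 = 77.76
  [6→8]: (25.92+23.80)/2 × 2 = 49.72
  [8→8.5]: (23.80+23.18)/2 × 0.5 = 11.745
  [8.5→12.5]: (23.18+18.15)/2 × 4 = 82.66
  [12.5→18.5]: (18.15+12.20)/2 × 6 = 91.05
  [18.5→19.5]: (12.20+11.41)/2 × 1 = 11.805
  Sum = 324.74 mg/L·h
intranasal spray tail: 11.41/0.067 = 170.299; AUC_ev,0→∞ = 324.74 + 170.299 = 495.039 mg/L·h
F = (AUC_ev/D_ev)/(AUC_iv/D_iv) = (495.039/75)/(1090.477/50) = 6.60052/21.80954 = 0.3026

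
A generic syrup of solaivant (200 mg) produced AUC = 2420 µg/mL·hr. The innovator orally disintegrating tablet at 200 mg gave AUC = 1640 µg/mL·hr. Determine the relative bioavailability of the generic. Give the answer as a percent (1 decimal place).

F_rel = (AUC_test/D_test) / (AUC_ref/D_ref)
      = (2420/200) / (1640/200)
      = 12.1 / 8.2 = 1.4756 = 147.56%

F_rel = 147.6%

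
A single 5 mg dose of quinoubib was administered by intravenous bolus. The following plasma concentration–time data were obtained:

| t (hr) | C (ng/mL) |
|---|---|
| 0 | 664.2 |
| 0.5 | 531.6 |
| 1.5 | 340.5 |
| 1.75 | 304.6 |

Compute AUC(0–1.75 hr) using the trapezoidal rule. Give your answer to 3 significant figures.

AUC = 816 ng/mL·hr

Trapezoidal AUC_0→1.75:
  [0→0.5]: (664.2+531.6)/2 × 0.5 = 298.95
  [0.5→1.5]: (531.6+340.5)/2 × 1 = 436.05
  [1.5→1.75]: (340.5+304.6)/2 × 0.25 = 80.6375
  Sum = 815.6375 ng/mL·hr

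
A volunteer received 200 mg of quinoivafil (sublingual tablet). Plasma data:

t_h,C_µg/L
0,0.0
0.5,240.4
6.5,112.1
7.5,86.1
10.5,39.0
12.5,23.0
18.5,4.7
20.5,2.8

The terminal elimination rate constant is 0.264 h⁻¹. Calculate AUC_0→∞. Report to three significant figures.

Trapezoidal AUC_0→20.5:
  [0→0.5]: (0.0+240.4)/2 × 0.5 = 60.1
  [0.5→6.5]: (240.4+112.1)/2 × 6 = 1057.5
  [6.5→7.5]: (112.1+86.1)/2 × 1 = 99.1
  [7.5→10.5]: (86.1+39.0)/2 × 3 = 187.65
  [10.5→12.5]: (39.0+23.0)/2 × 2 = 62.0
  [12.5→18.5]: (23.0+4.7)/2 × 6 = 83.1
  [18.5→20.5]: (4.7+2.8)/2 × 2 = 7.5
  Sum = 1556.95 µg/L·h
Extrapolated tail: C_last / k_e = 2.8 / 0.264 = 10.606
AUC_0→∞ = 1556.95 + 10.606 = 1567.556 µg/L·h

AUC = 1570 µg/L·h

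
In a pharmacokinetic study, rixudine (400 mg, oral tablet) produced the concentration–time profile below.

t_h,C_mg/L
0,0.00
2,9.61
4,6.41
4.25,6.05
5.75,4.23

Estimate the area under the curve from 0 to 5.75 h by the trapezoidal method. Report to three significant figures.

Trapezoidal AUC_0→5.75:
  [0→2]: (0.00+9.61)/2 × 2 = 9.61
  [2→4]: (9.61+6.41)/2 × 2 = 16.02
  [4→4.25]: (6.41+6.05)/2 × 0.25 = 1.5575
  [4.25→5.75]: (6.05+4.23)/2 × 1.5 = 7.71
  Sum = 34.8975 mg/L·h

AUC = 34.9 mg/L·h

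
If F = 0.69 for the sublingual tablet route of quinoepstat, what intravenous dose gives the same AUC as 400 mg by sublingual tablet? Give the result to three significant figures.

Systemic exposure from an extravascular dose = F × D_ev, so the equivalent IV dose is F × D_ev.
D_iv = F × D_ev = 0.69 × 400 = 276 mg

D_iv = 276 mg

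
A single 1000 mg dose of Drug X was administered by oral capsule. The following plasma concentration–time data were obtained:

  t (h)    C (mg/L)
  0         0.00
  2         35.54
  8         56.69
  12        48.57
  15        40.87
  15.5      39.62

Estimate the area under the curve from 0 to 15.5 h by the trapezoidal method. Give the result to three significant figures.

AUC = 677 mg/L·h

Trapezoidal AUC_0→15.5:
  [0→2]: (0.00+35.54)/2 × 2 = 35.54
  [2→8]: (35.54+56.69)/2 × 6 = 276.69
  [8→12]: (56.69+48.57)/2 × 4 = 210.52
  [12→15]: (48.57+40.87)/2 × 3 = 134.16
  [15→15.5]: (40.87+39.62)/2 × 0.5 = 20.1225
  Sum = 677.0325 mg/L·h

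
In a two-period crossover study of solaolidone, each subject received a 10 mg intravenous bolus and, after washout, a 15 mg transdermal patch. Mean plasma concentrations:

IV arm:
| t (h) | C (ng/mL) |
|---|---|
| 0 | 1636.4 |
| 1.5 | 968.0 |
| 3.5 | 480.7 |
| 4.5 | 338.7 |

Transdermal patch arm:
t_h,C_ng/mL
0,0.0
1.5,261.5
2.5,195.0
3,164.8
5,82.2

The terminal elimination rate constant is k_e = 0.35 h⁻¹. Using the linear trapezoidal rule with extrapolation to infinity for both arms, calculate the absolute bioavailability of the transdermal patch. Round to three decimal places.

F = 0.139

Trapezoidal AUC_0→4.5 (IV):
  [0→1.5]: (1636.4+968.0)/2 × 1.5 = 1953.3
  [1.5→3.5]: (968.0+480.7)/2 × 2 = 1448.7
  [3.5→4.5]: (480.7+338.7)/2 × 1 = 409.7
  Sum = 3811.7 ng/mL·h
IV tail: 338.7/0.35 = 967.714; AUC_iv,0→∞ = 3811.7 + 967.714 = 4779.414 ng/mL·h
Trapezoidal AUC_0→5 (transdermal patch):
  [0→1.5]: (0.0+261.5)/2 × 1.5 = 196.125
  [1.5→2.5]: (261.5+195.0)/2 × 1 = 228.25
  [2.5→3]: (195.0+164.8)/2 × 0.5 = 89.95
  [3→5]: (164.8+82.2)/2 × 2 = 247.0
  Sum = 761.325 ng/mL·h
transdermal patch tail: 82.2/0.35 = 234.857; AUC_ev,0→∞ = 761.325 + 234.857 = 996.182 ng/mL·h
F = (AUC_ev/D_ev)/(AUC_iv/D_iv) = (996.182/15)/(4779.414/10) = 66.4121/477.9414 = 0.1390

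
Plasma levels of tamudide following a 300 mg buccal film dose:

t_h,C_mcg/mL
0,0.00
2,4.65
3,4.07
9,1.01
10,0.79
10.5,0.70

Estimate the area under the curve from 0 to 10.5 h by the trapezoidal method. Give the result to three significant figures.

AUC = 25.5 mcg/mL·h

Trapezoidal AUC_0→10.5:
  [0→2]: (0.00+4.65)/2 × 2 = 4.65
  [2→3]: (4.65+4.07)/2 × 1 = 4.36
  [3→9]: (4.07+1.01)/2 × 6 = 15.24
  [9→10]: (1.01+0.79)/2 × 1 = 0.9
  [10→10.5]: (0.79+0.70)/2 × 0.5 = 0.3725
  Sum = 25.5225 mcg/mL·h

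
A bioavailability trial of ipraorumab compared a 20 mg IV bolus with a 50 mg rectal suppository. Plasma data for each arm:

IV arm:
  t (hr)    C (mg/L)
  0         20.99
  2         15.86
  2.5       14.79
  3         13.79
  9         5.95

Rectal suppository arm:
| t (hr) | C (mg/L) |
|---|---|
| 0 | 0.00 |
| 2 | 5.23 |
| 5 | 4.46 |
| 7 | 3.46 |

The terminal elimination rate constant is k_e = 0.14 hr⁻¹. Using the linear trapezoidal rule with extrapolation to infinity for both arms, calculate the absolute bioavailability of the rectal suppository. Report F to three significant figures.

Trapezoidal AUC_0→9 (IV):
  [0→2]: (20.99+15.86)/2 × 2 = 36.85
  [2→2.5]: (15.86+14.79)/2 × 0.5 = 7.6625
  [2.5→3]: (14.79+13.79)/2 × 0.5 = 7.145
  [3→9]: (13.79+5.95)/2 × 6 = 59.22
  Sum = 110.8775 mg/L·hr
IV tail: 5.95/0.14 = 42.500; AUC_iv,0→∞ = 110.8775 + 42.500 = 153.3775 mg/L·hr
Trapezoidal AUC_0→7 (rectal suppository):
  [0→2]: (0.00+5.23)/2 × 2 = 5.23
  [2→5]: (5.23+4.46)/2 × 3 = 14.535
  [5→7]: (4.46+3.46)/2 × 2 = 7.92
  Sum = 27.685 mg/L·hr
rectal suppository tail: 3.46/0.14 = 24.714; AUC_ev,0→∞ = 27.685 + 24.714 = 52.399 mg/L·hr
F = (AUC_ev/D_ev)/(AUC_iv/D_iv) = (52.399/50)/(153.3775/20) = 1.04798/7.668875 = 0.1367

F = 0.137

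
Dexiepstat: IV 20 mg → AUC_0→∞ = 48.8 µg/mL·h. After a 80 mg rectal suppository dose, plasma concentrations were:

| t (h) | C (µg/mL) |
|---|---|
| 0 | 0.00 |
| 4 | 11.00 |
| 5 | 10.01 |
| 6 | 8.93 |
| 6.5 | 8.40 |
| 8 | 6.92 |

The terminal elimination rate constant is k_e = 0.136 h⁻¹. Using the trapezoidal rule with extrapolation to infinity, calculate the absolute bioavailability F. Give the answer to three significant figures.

Trapezoidal AUC_0→8 (rectal suppository):
  [0→4]: (0.00+11.00)/2 × 4 = 22.0
  [4→5]: (11.00+10.01)/2 × 1 = 10.505
  [5→6]: (10.01+8.93)/2 × 1 = 9.47
  [6→6.5]: (8.93+8.40)/2 × 0.5 = 4.3325
  [6.5→8]: (8.40+6.92)/2 × 1.5 = 11.49
  Sum = 57.7975 µg/mL·h
Tail: C_last/k_e = 6.92/0.136 = 50.882
AUC_0→∞ (rectal suppository) = 57.7975 + 50.882 = 108.6795 µg/mL·h
F = (AUC_ev/D_ev)/(AUC_iv/D_iv) = (108.6795/80)/(48.8/20) = 1.35849/2.44 = 0.5568

F = 0.557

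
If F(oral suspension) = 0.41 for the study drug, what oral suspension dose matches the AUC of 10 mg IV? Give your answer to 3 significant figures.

For equal systemic exposure: F × D_ev = D_iv
D_ev = D_iv / F = 10 / 0.41 = 24.3902 mg

D_oral = 24.4 mg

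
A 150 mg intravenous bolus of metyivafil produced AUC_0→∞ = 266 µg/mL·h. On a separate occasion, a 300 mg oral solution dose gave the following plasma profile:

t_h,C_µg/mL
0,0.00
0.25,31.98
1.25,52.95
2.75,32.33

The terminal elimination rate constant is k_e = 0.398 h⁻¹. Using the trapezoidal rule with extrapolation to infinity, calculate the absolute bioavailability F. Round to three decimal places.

Trapezoidal AUC_0→2.75 (oral solution):
  [0→0.25]: (0.00+31.98)/2 × 0.25 = 3.9975
  [0.25→1.25]: (31.98+52.95)/2 × 1 = 42.465
  [1.25→2.75]: (52.95+32.33)/2 × 1.5 = 63.96
  Sum = 110.4225 µg/mL·h
Tail: C_last/k_e = 32.33/0.398 = 81.231
AUC_0→∞ (oral solution) = 110.4225 + 81.231 = 191.6535 µg/mL·h
F = (AUC_ev/D_ev)/(AUC_iv/D_iv) = (191.6535/300)/(266/150) = 0.638845/1.77333 = 0.3603

F = 0.360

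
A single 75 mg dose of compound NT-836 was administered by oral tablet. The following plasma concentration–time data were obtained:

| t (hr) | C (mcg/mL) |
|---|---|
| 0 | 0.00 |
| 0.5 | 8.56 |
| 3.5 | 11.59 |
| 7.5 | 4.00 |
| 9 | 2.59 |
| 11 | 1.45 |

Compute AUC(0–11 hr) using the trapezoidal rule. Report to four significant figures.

Trapezoidal AUC_0→11:
  [0→0.5]: (0.00+8.56)/2 × 0.5 = 2.14
  [0.5→3.5]: (8.56+11.59)/2 × 3 = 30.225
  [3.5→7.5]: (11.59+4.00)/2 × 4 = 31.18
  [7.5→9]: (4.00+2.59)/2 × 1.5 = 4.9425
  [9→11]: (2.59+1.45)/2 × 2 = 4.04
  Sum = 72.5275 mcg/mL·hr

AUC = 72.53 mcg/mL·hr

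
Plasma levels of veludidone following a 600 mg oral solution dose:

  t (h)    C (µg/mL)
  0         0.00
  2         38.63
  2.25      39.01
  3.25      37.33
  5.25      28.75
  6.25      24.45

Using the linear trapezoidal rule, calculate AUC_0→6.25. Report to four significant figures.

Trapezoidal AUC_0→6.25:
  [0→2]: (0.00+38.63)/2 × 2 = 38.63
  [2→2.25]: (38.63+39.01)/2 × 0.25 = 9.705
  [2.25→3.25]: (39.01+37.33)/2 × 1 = 38.17
  [3.25→5.25]: (37.33+28.75)/2 × 2 = 66.08
  [5.25→6.25]: (28.75+24.45)/2 × 1 = 26.6
  Sum = 179.185 µg/mL·h

AUC = 179.2 µg/mL·h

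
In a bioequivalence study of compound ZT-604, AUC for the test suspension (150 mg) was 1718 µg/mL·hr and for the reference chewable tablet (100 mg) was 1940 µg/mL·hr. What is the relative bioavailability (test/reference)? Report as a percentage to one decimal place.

F_rel = 59.0%

F_rel = (AUC_test/D_test) / (AUC_ref/D_ref)
      = (1718/150) / (1940/100)
      = 11.4533 / 19.4 = 0.5904 = 59.04%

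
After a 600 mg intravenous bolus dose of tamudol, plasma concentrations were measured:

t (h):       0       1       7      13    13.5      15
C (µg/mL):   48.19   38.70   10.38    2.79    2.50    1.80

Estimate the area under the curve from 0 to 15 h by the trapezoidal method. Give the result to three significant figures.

AUC = 235 µg/mL·h

Trapezoidal AUC_0→15:
  [0→1]: (48.19+38.70)/2 × 1 = 43.445
  [1→7]: (38.70+10.38)/2 × 6 = 147.24
  [7→13]: (10.38+2.79)/2 × 6 = 39.51
  [13→13.5]: (2.79+2.50)/2 × 0.5 = 1.3225
  [13.5→15]: (2.50+1.80)/2 × 1.5 = 3.225
  Sum = 234.7425 µg/mL·h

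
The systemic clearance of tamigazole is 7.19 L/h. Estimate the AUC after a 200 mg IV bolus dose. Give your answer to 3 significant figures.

AUC = 27.8 mg/L·h

AUC_0→∞ = Dose_iv / CL
        = 200 / 7.19 = 27.8164 mg/L·h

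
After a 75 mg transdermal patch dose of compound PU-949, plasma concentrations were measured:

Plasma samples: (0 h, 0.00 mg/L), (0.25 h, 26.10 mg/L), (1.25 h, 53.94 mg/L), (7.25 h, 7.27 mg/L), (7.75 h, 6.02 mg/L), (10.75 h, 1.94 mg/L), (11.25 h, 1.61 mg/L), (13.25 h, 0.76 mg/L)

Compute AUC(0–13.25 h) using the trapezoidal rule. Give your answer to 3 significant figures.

Trapezoidal AUC_0→13.25:
  [0→0.25]: (0.00+26.10)/2 × 0.25 = 3.2625
  [0.25→1.25]: (26.10+53.94)/2 × 1 = 40.02
  [1.25→7.25]: (53.94+7.27)/2 × 6 = 183.63
  [7.25→7.75]: (7.27+6.02)/2 × 0.5 = 3.3225
  [7.75→10.75]: (6.02+1.94)/2 × 3 = 11.94
  [10.75→11.25]: (1.94+1.61)/2 × 0.5 = 0.8875
  [11.25→13.25]: (1.61+0.76)/2 × 2 = 2.37
  Sum = 245.4325 mg/L·h

AUC = 245 mg/L·h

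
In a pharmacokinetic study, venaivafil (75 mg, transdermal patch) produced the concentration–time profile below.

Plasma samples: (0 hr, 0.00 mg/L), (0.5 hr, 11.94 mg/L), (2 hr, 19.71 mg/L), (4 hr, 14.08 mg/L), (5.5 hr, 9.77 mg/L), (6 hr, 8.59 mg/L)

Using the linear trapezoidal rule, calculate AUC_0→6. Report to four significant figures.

AUC = 82.99 mg/L·hr

Trapezoidal AUC_0→6:
  [0→0.5]: (0.00+11.94)/2 × 0.5 = 2.985
  [0.5→2]: (11.94+19.71)/2 × 1.5 = 23.7375
  [2→4]: (19.71+14.08)/2 × 2 = 33.79
  [4→5.5]: (14.08+9.77)/2 × 1.5 = 17.8875
  [5.5→6]: (9.77+8.59)/2 × 0.5 = 4.59
  Sum = 82.99 mg/L·hr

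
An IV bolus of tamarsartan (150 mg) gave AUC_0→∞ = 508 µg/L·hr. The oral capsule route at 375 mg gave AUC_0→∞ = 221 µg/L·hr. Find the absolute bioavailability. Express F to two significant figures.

F = 0.17

F = (AUC_ev / D_ev) / (AUC_iv / D_iv)
  = (221/375) / (508/150)
  = 0.589333 / 3.38667 = 0.1740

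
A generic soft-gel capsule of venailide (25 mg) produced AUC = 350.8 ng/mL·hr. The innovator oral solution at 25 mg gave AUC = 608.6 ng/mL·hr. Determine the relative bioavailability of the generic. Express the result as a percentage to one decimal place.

F_rel = (AUC_test/D_test) / (AUC_ref/D_ref)
      = (350.8/25) / (608.6/25)
      = 14.032 / 24.344 = 0.5764 = 57.64%

F_rel = 57.6%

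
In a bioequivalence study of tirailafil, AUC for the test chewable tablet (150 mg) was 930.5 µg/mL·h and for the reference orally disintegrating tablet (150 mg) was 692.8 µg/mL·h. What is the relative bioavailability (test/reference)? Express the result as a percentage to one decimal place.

F_rel = (AUC_test/D_test) / (AUC_ref/D_ref)
      = (930.5/150) / (692.8/150)
      = 6.20333 / 4.61867 = 1.3431 = 134.31%

F_rel = 134.3%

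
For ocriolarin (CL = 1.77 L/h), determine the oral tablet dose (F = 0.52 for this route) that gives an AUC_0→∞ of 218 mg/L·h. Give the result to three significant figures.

Dose = 742 mg

Dose = CL × AUC_0→∞ / F
     = 1.77 × 218 / 0.52 = 742.038 mg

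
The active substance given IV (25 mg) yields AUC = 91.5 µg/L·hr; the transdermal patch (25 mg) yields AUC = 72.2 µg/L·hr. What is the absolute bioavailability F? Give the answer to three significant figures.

F = 0.789

F = (AUC_ev / D_ev) / (AUC_iv / D_iv)
  = (72.2/25) / (91.5/25)
  = 2.888 / 3.66 = 0.7891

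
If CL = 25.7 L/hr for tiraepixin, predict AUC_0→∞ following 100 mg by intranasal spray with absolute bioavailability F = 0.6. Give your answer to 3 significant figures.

AUC = 2.33 mg/L·hr

AUC_0→∞ = F × Dose / CL
        = 0.6 × 100 / 25.7 = 2.33463 mg/L·hr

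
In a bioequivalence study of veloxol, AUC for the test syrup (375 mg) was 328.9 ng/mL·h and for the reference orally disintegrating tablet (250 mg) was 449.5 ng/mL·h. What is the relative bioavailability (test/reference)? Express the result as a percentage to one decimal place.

F_rel = (AUC_test/D_test) / (AUC_ref/D_ref)
      = (328.9/375) / (449.5/250)
      = 0.877067 / 1.798 = 0.4878 = 48.78%

F_rel = 48.8%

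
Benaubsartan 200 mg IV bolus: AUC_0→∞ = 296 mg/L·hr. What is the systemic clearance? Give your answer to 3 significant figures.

CL = 0.676 L/hr

CL = Dose_iv / AUC_0→∞
   = 200 / 296 = 0.675676 L/hr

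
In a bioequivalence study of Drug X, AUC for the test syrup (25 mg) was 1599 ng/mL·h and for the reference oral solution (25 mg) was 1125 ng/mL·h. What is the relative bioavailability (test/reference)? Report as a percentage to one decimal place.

F_rel = 142.1%

F_rel = (AUC_test/D_test) / (AUC_ref/D_ref)
      = (1599/25) / (1125/25)
      = 63.96 / 45 = 1.4213 = 142.13%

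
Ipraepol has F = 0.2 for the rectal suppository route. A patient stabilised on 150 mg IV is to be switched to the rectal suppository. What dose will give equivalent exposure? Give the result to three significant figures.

For equal systemic exposure: F × D_ev = D_iv
D_ev = D_iv / F = 150 / 0.2 = 750 mg

D_rectal = 750 mg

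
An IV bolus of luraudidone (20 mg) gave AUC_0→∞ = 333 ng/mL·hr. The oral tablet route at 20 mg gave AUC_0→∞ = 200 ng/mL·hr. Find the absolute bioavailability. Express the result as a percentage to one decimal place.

F = (AUC_ev / D_ev) / (AUC_iv / D_iv)
  = (200/20) / (333/20)
  = 10 / 16.65 = 0.6006
  = 60.06%

F = 60.1%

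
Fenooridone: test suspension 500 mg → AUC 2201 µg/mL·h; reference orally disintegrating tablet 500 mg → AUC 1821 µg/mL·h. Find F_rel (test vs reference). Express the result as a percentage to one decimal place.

F_rel = 120.9%

F_rel = (AUC_test/D_test) / (AUC_ref/D_ref)
      = (2201/500) / (1821/500)
      = 4.402 / 3.642 = 1.2087 = 120.87%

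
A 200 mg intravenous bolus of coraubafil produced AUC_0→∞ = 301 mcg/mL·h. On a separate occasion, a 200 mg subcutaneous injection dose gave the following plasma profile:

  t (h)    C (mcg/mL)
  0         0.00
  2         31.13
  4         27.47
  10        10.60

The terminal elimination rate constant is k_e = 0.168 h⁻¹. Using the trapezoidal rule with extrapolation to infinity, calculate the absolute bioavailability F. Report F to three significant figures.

F = 0.887

Trapezoidal AUC_0→10 (subcutaneous injection):
  [0→2]: (0.00+31.13)/2 × 2 = 31.13
  [2→4]: (31.13+27.47)/2 × 2 = 58.6
  [4→10]: (27.47+10.60)/2 × 6 = 114.21
  Sum = 203.94 mcg/mL·h
Tail: C_last/k_e = 10.60/0.168 = 63.095
AUC_0→∞ (subcutaneous injection) = 203.94 + 63.095 = 267.035 mcg/mL·h
F = (AUC_ev/D_ev)/(AUC_iv/D_iv) = (267.035/200)/(301/200) = 1.335175/1.505 = 0.8872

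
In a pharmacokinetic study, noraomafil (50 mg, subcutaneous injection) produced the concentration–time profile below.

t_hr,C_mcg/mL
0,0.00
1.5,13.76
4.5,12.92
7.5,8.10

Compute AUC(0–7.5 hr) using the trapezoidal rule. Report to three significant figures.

Trapezoidal AUC_0→7.5:
  [0→1.5]: (0.00+13.76)/2 × 1.5 = 10.32
  [1.5→4.5]: (13.76+12.92)/2 × 3 = 40.02
  [4.5→7.5]: (12.92+8.10)/2 × 3 = 31.53
  Sum = 81.87 mcg/mL·hr

AUC = 81.9 mcg/mL·hr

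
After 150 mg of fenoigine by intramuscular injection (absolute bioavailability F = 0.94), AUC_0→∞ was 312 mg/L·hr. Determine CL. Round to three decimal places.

CL = 0.452 L/hr

CL = F × Dose / AUC_0→∞
   = 0.94 × 150 / 312 = 0.451923 L/hr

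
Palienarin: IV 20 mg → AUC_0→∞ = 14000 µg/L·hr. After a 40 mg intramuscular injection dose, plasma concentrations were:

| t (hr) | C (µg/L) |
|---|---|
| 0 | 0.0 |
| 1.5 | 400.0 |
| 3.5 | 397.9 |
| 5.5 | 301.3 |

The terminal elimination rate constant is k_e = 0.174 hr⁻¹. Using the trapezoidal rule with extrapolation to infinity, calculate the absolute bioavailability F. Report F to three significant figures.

F = 0.126

Trapezoidal AUC_0→5.5 (intramuscular injection):
  [0→1.5]: (0.0+400.0)/2 × 1.5 = 300.0
  [1.5→3.5]: (400.0+397.9)/2 × 2 = 797.9
  [3.5→5.5]: (397.9+301.3)/2 × 2 = 699.2
  Sum = 1797.1 µg/L·hr
Tail: C_last/k_e = 301.3/0.174 = 1731.609
AUC_0→∞ (intramuscular injection) = 1797.1 + 1731.609 = 3528.709 µg/L·hr
F = (AUC_ev/D_ev)/(AUC_iv/D_iv) = (3528.709/40)/(14000/20) = 88.217725/700 = 0.1260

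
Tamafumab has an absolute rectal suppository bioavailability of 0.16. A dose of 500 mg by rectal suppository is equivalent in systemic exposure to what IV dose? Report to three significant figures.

D_iv = 80.0 mg

Systemic exposure from an extravascular dose = F × D_ev, so the equivalent IV dose is F × D_ev.
D_iv = F × D_ev = 0.16 × 500 = 80 mg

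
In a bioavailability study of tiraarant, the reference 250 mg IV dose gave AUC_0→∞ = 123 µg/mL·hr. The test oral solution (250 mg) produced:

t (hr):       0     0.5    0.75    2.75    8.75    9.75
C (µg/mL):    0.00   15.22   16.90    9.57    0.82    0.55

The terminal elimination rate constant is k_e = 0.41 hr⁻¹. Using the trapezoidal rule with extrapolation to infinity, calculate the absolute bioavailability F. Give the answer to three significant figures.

Trapezoidal AUC_0→9.75 (oral solution):
  [0→0.5]: (0.00+15.22)/2 × 0.5 = 3.805
  [0.5→0.75]: (15.22+16.90)/2 × 0.25 = 4.015
  [0.75→2.75]: (16.90+9.57)/2 × 2 = 26.47
  [2.75→8.75]: (9.57+0.82)/2 × 6 = 31.17
  [8.75→9.75]: (0.82+0.55)/2 × 1 = 0.685
  Sum = 66.145 µg/mL·hr
Tail: C_last/k_e = 0.55/0.41 = 1.341
AUC_0→∞ (oral solution) = 66.145 + 1.341 = 67.486 µg/mL·hr
F = (AUC_ev/D_ev)/(AUC_iv/D_iv) = (67.486/250)/(123/250) = 0.269944/0.492 = 0.5487

F = 0.549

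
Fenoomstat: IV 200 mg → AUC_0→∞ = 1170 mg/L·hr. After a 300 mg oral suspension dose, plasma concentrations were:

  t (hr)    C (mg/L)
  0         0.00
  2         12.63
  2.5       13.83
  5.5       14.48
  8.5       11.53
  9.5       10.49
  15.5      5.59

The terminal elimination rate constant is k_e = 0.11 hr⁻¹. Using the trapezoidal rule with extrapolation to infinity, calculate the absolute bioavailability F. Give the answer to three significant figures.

Trapezoidal AUC_0→15.5 (oral suspension):
  [0→2]: (0.00+12.63)/2 × 2 = 12.63
  [2→2.5]: (12.63+13.83)/2 × 0.5 = 6.615
  [2.5→5.5]: (13.83+14.48)/2 × 3 = 42.465
  [5.5→8.5]: (14.48+11.53)/2 × 3 = 39.015
  [8.5→9.5]: (11.53+10.49)/2 × 1 = 11.01
  [9.5→15.5]: (10.49+5.59)/2 × 6 = 48.24
  Sum = 159.975 mg/L·hr
Tail: C_last/k_e = 5.59/0.11 = 50.818
AUC_0→∞ (oral suspension) = 159.975 + 50.818 = 210.793 mg/L·hr
F = (AUC_ev/D_ev)/(AUC_iv/D_iv) = (210.793/300)/(1170/200) = 0.702643/5.85 = 0.1201

F = 0.120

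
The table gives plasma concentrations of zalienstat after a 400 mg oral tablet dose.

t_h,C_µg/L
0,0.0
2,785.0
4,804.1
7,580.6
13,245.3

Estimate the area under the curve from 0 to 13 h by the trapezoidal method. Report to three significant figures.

AUC = 6930 µg/L·h

Trapezoidal AUC_0→13:
  [0→2]: (0.0+785.0)/2 × 2 = 785.0
  [2→4]: (785.0+804.1)/2 × 2 = 1589.1
  [4→7]: (804.1+580.6)/2 × 3 = 2077.05
  [7→13]: (580.6+245.3)/2 × 6 = 2477.7
  Sum = 6928.85 µg/L·h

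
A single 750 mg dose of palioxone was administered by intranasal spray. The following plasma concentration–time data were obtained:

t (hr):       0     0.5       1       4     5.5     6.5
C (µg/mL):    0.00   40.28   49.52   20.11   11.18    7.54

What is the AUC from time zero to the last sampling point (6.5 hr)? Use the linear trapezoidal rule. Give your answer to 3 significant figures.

Trapezoidal AUC_0→6.5:
  [0→0.5]: (0.00+40.28)/2 × 0.5 = 10.07
  [0.5→1]: (40.28+49.52)/2 × 0.5 = 22.45
  [1→4]: (49.52+20.11)/2 × 3 = 104.445
  [4→5.5]: (20.11+11.18)/2 × 1.5 = 23.4675
  [5.5→6.5]: (11.18+7.54)/2 × 1 = 9.36
  Sum = 169.7925 µg/mL·hr

AUC = 170 µg/mL·hr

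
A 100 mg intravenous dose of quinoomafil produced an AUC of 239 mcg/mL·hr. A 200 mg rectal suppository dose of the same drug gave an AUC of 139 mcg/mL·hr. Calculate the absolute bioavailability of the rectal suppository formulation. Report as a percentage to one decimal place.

F = 29.1%

F = (AUC_ev / D_ev) / (AUC_iv / D_iv)
  = (139/200) / (239/100)
  = 0.695 / 2.39 = 0.2908
  = 29.08%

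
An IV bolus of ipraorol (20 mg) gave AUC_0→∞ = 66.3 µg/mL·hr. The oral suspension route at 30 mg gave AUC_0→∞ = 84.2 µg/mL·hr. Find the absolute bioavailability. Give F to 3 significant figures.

F = 0.847

F = (AUC_ev / D_ev) / (AUC_iv / D_iv)
  = (84.2/30) / (66.3/20)
  = 2.80667 / 3.315 = 0.8467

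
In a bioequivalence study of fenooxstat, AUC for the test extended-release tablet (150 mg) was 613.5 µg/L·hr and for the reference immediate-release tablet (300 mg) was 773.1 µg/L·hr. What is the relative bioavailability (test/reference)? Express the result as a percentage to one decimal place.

F_rel = (AUC_test/D_test) / (AUC_ref/D_ref)
      = (613.5/150) / (773.1/300)
      = 4.09 / 2.577 = 1.5871 = 158.71%

F_rel = 158.7%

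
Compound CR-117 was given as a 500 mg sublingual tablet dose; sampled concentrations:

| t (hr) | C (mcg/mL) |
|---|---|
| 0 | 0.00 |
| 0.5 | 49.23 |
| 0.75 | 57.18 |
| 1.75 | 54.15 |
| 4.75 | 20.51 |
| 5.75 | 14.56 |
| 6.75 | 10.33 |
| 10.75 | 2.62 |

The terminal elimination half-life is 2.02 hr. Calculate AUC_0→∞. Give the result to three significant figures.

AUC = 257 mcg/mL·hr

Trapezoidal AUC_0→10.75:
  [0→0.5]: (0.00+49.23)/2 × 0.5 = 12.3075
  [0.5→0.75]: (49.23+57.18)/2 × 0.25 = 13.30125
  [0.75→1.75]: (57.18+54.15)/2 × 1 = 55.665
  [1.75→4.75]: (54.15+20.51)/2 × 3 = 111.99
  [4.75→5.75]: (20.51+14.56)/2 × 1 = 17.535
  [5.75→6.75]: (14.56+10.33)/2 × 1 = 12.445
  [6.75→10.75]: (10.33+2.62)/2 × 4 = 25.9
  Sum = 249.14375 mcg/mL·hr
k_e = ln2 / t½ = 0.693147 / 2.02 = 0.3431 hr^-1
Extrapolated tail: C_last / k_e = 2.62 / 0.3431 = 7.636
AUC_0→∞ = 249.14375 + 7.636 = 256.77975 mcg/mL·hr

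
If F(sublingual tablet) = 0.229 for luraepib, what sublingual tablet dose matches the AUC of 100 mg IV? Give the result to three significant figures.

D_sublingual = 437 mg

For equal systemic exposure: F × D_ev = D_iv
D_ev = D_iv / F = 100 / 0.229 = 436.681 mg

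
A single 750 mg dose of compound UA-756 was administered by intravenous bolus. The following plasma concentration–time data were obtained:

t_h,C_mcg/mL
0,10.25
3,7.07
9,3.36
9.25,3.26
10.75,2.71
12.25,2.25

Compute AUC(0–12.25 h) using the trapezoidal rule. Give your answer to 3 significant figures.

AUC = 66.3 mcg/mL·h

Trapezoidal AUC_0→12.25:
  [0→3]: (10.25+7.07)/2 × 3 = 25.98
  [3→9]: (7.07+3.36)/2 × 6 = 31.29
  [9→9.25]: (3.36+3.26)/2 × 0.25 = 0.8275
  [9.25→10.75]: (3.26+2.71)/2 × 1.5 = 4.4775
  [10.75→12.25]: (2.71+2.25)/2 × 1.5 = 3.72
  Sum = 66.295 mcg/mL·h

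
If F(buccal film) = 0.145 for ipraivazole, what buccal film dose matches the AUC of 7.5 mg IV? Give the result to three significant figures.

D_buccal = 51.7 mg

For equal systemic exposure: F × D_ev = D_iv
D_ev = D_iv / F = 7.5 / 0.145 = 51.7241 mg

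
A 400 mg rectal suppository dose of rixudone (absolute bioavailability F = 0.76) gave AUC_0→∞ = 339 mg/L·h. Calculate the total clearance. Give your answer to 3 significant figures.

CL = 0.897 L/h

CL = F × Dose / AUC_0→∞
   = 0.76 × 400 / 339 = 0.896755 L/h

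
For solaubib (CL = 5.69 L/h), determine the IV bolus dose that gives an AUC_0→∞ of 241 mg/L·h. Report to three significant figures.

Dose = 1370 mg

Dose_iv = CL × AUC_0→∞
     = 5.69 × 241 = 1371.29 mg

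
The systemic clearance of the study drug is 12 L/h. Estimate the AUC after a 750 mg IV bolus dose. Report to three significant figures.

AUC = 62.5 mg/L·h

AUC_0→∞ = Dose_iv / CL
        = 750 / 12 = 62.5 mg/L·h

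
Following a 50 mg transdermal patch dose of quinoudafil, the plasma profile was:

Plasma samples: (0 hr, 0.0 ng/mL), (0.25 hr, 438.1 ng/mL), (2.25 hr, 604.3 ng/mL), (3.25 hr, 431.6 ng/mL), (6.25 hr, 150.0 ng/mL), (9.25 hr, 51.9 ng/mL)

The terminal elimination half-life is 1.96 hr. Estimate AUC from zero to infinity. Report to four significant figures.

Trapezoidal AUC_0→9.25:
  [0→0.25]: (0.0+438.1)/2 × 0.25 = 54.7625
  [0.25→2.25]: (438.1+604.3)/2 × 2 = 1042.4
  [2.25→3.25]: (604.3+431.6)/2 × 1 = 517.95
  [3.25→6.25]: (431.6+150.0)/2 × 3 = 872.4
  [6.25→9.25]: (150.0+51.9)/2 × 3 = 302.85
  Sum = 2790.3625 ng/mL·hr
k_e = ln2 / t½ = 0.693147 / 1.96 = 0.3536 hr^-1
Extrapolated tail: C_last / k_e = 51.9 / 0.3536 = 146.776
AUC_0→∞ = 2790.3625 + 146.776 = 2937.1385 ng/mL·hr

AUC = 2937 ng/mL·hr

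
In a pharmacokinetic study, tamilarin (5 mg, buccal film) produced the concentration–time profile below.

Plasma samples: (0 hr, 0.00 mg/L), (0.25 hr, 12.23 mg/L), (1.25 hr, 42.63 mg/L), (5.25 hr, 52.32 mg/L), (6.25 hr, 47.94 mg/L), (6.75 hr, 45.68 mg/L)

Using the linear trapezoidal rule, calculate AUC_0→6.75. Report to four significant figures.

AUC = 292.4 mg/L·hr

Trapezoidal AUC_0→6.75:
  [0→0.25]: (0.00+12.23)/2 × 0.25 = 1.52875
  [0.25→1.25]: (12.23+42.63)/2 × 1 = 27.43
  [1.25→5.25]: (42.63+52.32)/2 × 4 = 189.9
  [5.25→6.25]: (52.32+47.94)/2 × 1 = 50.13
  [6.25→6.75]: (47.94+45.68)/2 × 0.5 = 23.405
  Sum = 292.39375 mg/L·hr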